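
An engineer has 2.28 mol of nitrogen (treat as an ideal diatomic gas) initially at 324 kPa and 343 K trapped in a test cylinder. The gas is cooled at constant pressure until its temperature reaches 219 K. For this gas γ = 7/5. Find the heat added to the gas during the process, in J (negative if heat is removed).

-8230 J

V₁ = nRT₁/P₁ = 2.28×8.314×343/324 = 20.1 L.
Isobaric: P stays 324 kPa; V/T = const ⇒ T₂ = 219 K, V₂ = 12.8 L.
W = PΔV = 324×(12.8−20.1) kPa·L = -2350 J.
ΔU = nCvΔT = 2.28×20.8×(219−343) = -5880 J.
Q = ΔU + W = nCpΔT = -8230 J.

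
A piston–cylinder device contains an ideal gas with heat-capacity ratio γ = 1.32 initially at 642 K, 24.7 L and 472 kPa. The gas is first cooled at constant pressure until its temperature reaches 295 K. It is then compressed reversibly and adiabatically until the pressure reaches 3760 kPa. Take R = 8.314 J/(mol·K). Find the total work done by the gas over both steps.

n = P₁V₁/(RT₁) = 472×24.7/(8.314×642) = 2.18 mol.
Step 1 — Isobaric: P stays 472 kPa; V/T = const ⇒ T₂ = 295 K, V₂ = 11.3 L.
W = PΔV = 472×(11.3−24.7) kPa·L = -6300 J.
ΔU = nCvΔT = 2.18×26.0×(295−642) = -19700 J.
Q = ΔU + W = nCpΔT = -26000 J.
State after step 1: P = 472 kPa, V = 11.3 L, T = 295 K.
Step 2 — Adiabatic: T₂/T₁ = (P₂/P₁)^((γ−1)/γ) ⇒ T₂ = 295×(7.97)^0.242 = 488 K; V₂ = 2.36 L.
ΔU = nCvΔT = 2.18×26.0×(488−295) = 10900 J.
Q = 0 for an adiabatic process, so W = −ΔU = -10900 J.
Net over both steps: W = -17200 J, Q = -26000 J, ΔU = -8750 J.

-17200 J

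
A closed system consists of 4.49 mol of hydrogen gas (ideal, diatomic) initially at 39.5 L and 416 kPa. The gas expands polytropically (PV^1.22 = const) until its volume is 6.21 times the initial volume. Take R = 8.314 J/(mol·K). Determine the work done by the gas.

24700 J

T₁ = P₁V₁/(nR) = 416×39.5/(4.49×8.314) = 440 K.
Polytropic n=1.22: T₂ = T₁(V₁/V₂)^(n−1) = 440×(0.161)^0.22 = 295 K; P₂ = P₁(V₁/V₂)^n = 44.8 kPa.
W = (P₁V₁−P₂V₂)/(n−1) = (416×39.5−44.8×245)/0.22 = 24700 J.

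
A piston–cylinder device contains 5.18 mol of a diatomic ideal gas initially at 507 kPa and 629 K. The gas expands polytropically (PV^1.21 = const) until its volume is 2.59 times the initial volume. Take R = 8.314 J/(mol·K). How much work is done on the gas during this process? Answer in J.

-23400 J

V₁ = nRT₁/P₁ = 5.18×8.314×629/507 = 53.4 L.
Polytropic n=1.21: T₂ = T₁(V₁/V₂)^(n−1) = 629×(0.386)^0.21 = 515 K; P₂ = P₁(V₁/V₂)^n = 160 kPa.
W = (P₁V₁−P₂V₂)/(n−1) = (507×53.4−160×138)/0.21 = 23400 J.
Work done on the gas = −W_by = -23400 J.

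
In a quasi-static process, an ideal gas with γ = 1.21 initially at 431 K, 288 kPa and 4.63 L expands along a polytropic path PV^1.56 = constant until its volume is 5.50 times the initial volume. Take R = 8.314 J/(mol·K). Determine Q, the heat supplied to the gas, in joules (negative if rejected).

n = P₁V₁/(RT₁) = 288×4.63/(8.314×431) = 0.372 mol.
Polytropic n=1.56: T₂ = T₁(V₁/V₂)^(n−1) = 431×(0.182)^0.56 = 166 K; P₂ = P₁(V₁/V₂)^n = 20.2 kPa.
W = (P₁V₁−P₂V₂)/(n−1) = (288×4.63−20.2×25.5)/0.56 = 1460 J.
ΔU = nCvΔT = 0.372×39.6×(166−431) = -3910 J.
Q = ΔU + W = -2440 J.

-2440 J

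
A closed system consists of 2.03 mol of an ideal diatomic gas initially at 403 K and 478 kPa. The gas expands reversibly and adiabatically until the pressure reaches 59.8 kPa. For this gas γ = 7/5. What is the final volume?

62.8 L

V₁ = nRT₁/P₁ = 2.03×8.314×403/478 = 14.2 L.
Adiabatic: T₂/T₁ = (P₂/P₁)^((γ−1)/γ) ⇒ T₂ = 403×(0.125)^0.286 = 223 K; V₂ = 62.8 L.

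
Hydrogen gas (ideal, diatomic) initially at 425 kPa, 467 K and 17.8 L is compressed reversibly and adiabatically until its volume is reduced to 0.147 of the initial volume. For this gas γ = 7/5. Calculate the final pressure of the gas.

Adiabatic: TV^(γ−1) = const ⇒ T₂ = 467×(6.80)^0.400 = 1010 K; PV^γ = const ⇒ P₂ = 6230 kPa.

6230 kPa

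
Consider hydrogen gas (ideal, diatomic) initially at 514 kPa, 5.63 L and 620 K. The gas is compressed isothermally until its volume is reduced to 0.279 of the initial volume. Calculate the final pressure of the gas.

1840 kPa

Isothermal: T stays 620 K; PV = const ⇒ V₂ = 1.57 L, P₂ = 1840 kPa.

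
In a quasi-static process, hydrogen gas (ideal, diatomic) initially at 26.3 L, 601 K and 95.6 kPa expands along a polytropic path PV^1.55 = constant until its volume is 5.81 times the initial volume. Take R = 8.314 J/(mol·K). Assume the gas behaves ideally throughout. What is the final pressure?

6.25 kPa

Polytropic n=1.55: T₂ = T₁(V₁/V₂)^(n−1) = 601×(0.172)^0.55 = 228 K; P₂ = P₁(V₁/V₂)^n = 6.25 kPa.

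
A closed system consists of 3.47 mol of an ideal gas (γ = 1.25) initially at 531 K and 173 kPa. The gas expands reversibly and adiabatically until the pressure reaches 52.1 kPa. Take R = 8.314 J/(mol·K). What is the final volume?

231 L

V₁ = nRT₁/P₁ = 3.47×8.314×531/173 = 88.5 L.
Adiabatic: T₂/T₁ = (P₂/P₁)^((γ−1)/γ) ⇒ T₂ = 531×(0.301)^0.200 = 418 K; V₂ = 231 L.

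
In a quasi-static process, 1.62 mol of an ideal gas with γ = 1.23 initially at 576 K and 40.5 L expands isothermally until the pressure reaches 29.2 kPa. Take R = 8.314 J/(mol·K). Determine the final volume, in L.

266 L

P₁ = nRT₁/V₁ = 1.62×8.314×576/40.5 = 192 kPa.
Isothermal: T stays 576 K; PV = const ⇒ V₂ = 266 L, P₂ = 29.2 kPa.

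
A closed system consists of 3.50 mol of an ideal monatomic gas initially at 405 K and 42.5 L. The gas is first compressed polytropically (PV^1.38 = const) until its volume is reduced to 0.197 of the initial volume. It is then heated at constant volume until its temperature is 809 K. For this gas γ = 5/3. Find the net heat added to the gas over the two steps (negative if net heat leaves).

-8850 J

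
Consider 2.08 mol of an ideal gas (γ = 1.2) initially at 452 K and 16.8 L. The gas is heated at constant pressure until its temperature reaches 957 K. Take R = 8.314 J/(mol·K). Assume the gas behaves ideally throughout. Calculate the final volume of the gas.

P₁ = nRT₁/V₁ = 2.08×8.314×452/16.8 = 465 kPa.
Isobaric: P stays 465 kPa; V/T = const ⇒ T₂ = 957 K, V₂ = 35.6 L.

35.6 L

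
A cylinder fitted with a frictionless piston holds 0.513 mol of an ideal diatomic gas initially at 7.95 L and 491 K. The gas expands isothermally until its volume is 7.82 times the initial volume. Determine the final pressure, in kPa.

P₁ = nRT₁/V₁ = 0.513×8.314×491/7.95 = 263 kPa.
Isothermal: T stays 491 K; PV = const ⇒ V₂ = 62.2 L, P₂ = 33.7 kPa.

33.7 kPa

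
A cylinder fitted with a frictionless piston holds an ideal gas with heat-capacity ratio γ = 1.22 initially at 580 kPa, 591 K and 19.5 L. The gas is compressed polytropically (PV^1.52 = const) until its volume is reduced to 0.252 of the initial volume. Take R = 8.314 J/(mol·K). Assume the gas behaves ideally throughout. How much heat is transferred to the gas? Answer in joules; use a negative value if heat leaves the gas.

n = P₁V₁/(RT₁) = 580×19.5/(8.314×591) = 2.30 mol.
Polytropic n=1.52: T₂ = T₁(V₁/V₂)^(n−1) = 591×(3.97)^0.52 = 1210 K; P₂ = P₁(V₁/V₂)^n = 4710 kPa.
W = (P₁V₁−P₂V₂)/(n−1) = (580×19.5−4710×4.91)/0.52 = -22800 J.
ΔU = nCvΔT = 2.30×37.8×(1210−591) = 53900 J.
Q = ΔU + W = 31100 J.

31100 J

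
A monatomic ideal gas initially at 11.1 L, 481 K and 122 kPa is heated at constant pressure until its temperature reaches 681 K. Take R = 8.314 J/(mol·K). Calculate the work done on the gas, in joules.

n = P₁V₁/(RT₁) = 122×11.1/(8.314×481) = 0.339 mol.
Isobaric: P stays 122 kPa; V/T = const ⇒ T₂ = 681 K, V₂ = 15.7 L.
W = PΔV = 122×(15.7−11.1) kPa·L = 563 J.
Work done on the gas = −W_by = -563 J.

-563 J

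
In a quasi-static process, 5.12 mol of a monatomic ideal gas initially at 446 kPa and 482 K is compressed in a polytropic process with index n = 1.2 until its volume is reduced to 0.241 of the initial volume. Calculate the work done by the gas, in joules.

V₁ = nRT₁/P₁ = 5.12×8.314×482/446 = 46.0 L.
Polytropic n=1.2: T₂ = T₁(V₁/V₂)^(n−1) = 482×(4.15)^0.20 = 641 K; P₂ = P₁(V₁/V₂)^n = 2460 kPa.
W = (P₁V₁−P₂V₂)/(n−1) = (446×46.0−2460×11.1)/0.20 = -33800 J.

-33800 J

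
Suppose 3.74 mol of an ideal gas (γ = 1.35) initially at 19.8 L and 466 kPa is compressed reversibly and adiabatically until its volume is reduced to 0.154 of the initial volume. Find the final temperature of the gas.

571 K

T₁ = P₁V₁/(nR) = 466×19.8/(3.74×8.314) = 297 K.
Adiabatic: TV^(γ−1) = const ⇒ T₂ = 297×(6.49)^0.350 = 571 K; PV^γ = const ⇒ P₂ = 5820 kPa.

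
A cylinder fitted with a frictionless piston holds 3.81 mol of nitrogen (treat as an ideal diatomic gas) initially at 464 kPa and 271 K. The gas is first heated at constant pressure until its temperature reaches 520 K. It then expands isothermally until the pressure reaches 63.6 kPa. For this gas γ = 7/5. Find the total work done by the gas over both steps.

V₁ = nRT₁/P₁ = 3.81×8.314×271/464 = 18.5 L.
Step 1 — Isobaric: P stays 464 kPa; V/T = const ⇒ T₂ = 520 K, V₂ = 35.5 L.
W = PΔV = 464×(35.5−18.5) kPa·L = 7890 J.
ΔU = nCvΔT = 3.81×20.8×(520−271) = 19700 J.
Q = ΔU + W = nCpΔT = 27600 J.
State after step 1: P = 464 kPa, V = 35.5 L, T = 520 K.
Step 2 — Isothermal: T stays 520 K; PV = const ⇒ V₂ = 259 L, P₂ = 63.6 kPa.
ΔU = 0 (ideal gas, T constant).
W = nRT ln(V₂/V₁) = 3.81×8.314×520×ln(7.30) = 32700 J.
Q = ΔU + W = 32700 J.
Net over both steps: W = 40600 J, Q = 60300 J, ΔU = 19700 J.

40600 J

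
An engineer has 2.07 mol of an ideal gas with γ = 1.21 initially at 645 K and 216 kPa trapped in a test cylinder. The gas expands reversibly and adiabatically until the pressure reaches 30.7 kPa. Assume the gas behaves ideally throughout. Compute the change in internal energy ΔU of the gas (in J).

V₁ = nRT₁/P₁ = 2.07×8.314×645/216 = 51.4 L.
Adiabatic: T₂/T₁ = (P₂/P₁)^((γ−1)/γ) ⇒ T₂ = 645×(0.142)^0.174 = 460 K; V₂ = 258 L.
For an ideal gas ΔU = nCvΔT with Cv = R/(γ−1) = 39.6 J/(mol·K).
ΔU = 2.07×39.6×(460−645) = -15200 J.

-15200 J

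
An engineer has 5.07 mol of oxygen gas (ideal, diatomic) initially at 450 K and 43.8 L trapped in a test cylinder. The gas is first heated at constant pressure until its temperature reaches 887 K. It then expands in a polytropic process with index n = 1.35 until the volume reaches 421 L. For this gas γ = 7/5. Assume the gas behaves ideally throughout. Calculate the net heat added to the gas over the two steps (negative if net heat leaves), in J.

P₁ = nRT₁/V₁ = 5.07×8.314×450/43.8 = 433 kPa.
Step 1 — Isobaric: P stays 433 kPa; V/T = const ⇒ T₂ = 887 K, V₂ = 86.3 L.
W = PΔV = 433×(86.3−43.8) kPa·L = 18400 J.
ΔU = nCvΔT = 5.07×20.8×(887−450) = 46100 J.
Q = ΔU + W = nCpΔT = 64500 J.
State after step 1: P = 433 kPa, V = 86.3 L, T = 887 K.
Step 2 — Polytropic n=1.35: T₂ = T₁(V₁/V₂)^(n−1) = 887×(0.205)^0.35 = 509 K; P₂ = P₁(V₁/V₂)^n = 51.0 kPa.
W = (P₁V₁−P₂V₂)/(n−1) = (433×86.3−51.0×421)/0.35 = 45500 J.
ΔU = nCvΔT = 5.07×20.8×(509−887) = -39800 J.
Q = ΔU + W = 5680 J.
Net over both steps: W = 63900 J, Q = 70200 J, ΔU = 6260 J.

70200 J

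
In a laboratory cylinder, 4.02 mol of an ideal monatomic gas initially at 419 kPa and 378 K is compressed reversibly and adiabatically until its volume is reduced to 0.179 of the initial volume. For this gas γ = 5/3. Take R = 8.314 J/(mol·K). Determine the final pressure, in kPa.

V₁ = nRT₁/P₁ = 4.02×8.314×378/419 = 30.2 L.
Adiabatic: TV^(γ−1) = const ⇒ T₂ = 378×(5.59)^0.667 = 1190 K; PV^γ = const ⇒ P₂ = 7370 kPa.

7370 kPa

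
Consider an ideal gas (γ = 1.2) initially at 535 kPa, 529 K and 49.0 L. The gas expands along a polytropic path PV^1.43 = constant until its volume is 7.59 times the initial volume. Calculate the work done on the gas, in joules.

-35500 J

n = P₁V₁/(RT₁) = 535×49.0/(8.314×529) = 5.96 mol.
Polytropic n=1.43: T₂ = T₁(V₁/V₂)^(n−1) = 529×(0.132)^0.43 = 221 K; P₂ = P₁(V₁/V₂)^n = 29.5 kPa.
W = (P₁V₁−P₂V₂)/(n−1) = (535×49.0−29.5×372)/0.43 = 35500 J.
Work done on the gas = −W_by = -35500 J.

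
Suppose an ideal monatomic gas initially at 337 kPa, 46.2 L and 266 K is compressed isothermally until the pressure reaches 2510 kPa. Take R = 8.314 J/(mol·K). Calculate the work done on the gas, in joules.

31300 J

n = P₁V₁/(RT₁) = 337×46.2/(8.314×266) = 7.04 mol.
Isothermal: T stays 266 K; PV = const ⇒ V₂ = 6.20 L, P₂ = 2510 kPa.
W = nRT ln(V₂/V₁) = 7.04×8.314×266×ln(0.134) = -31300 J.
Work done on the gas = −W_by = 31300 J.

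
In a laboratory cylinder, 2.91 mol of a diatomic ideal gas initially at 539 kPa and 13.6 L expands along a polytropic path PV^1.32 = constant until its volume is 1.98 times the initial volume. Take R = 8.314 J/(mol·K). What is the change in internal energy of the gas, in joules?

T₁ = P₁V₁/(nR) = 539×13.6/(2.91×8.314) = 303 K.
Polytropic n=1.32: T₂ = T₁(V₁/V₂)^(n−1) = 303×(0.505)^0.32 = 243 K; P₂ = P₁(V₁/V₂)^n = 219 kPa.
For an ideal gas ΔU = nCvΔT with Cv = (5/2)R = 20.8 J/(mol·K).
ΔU = 2.91×20.8×(243−303) = -3600 J.

-3600 J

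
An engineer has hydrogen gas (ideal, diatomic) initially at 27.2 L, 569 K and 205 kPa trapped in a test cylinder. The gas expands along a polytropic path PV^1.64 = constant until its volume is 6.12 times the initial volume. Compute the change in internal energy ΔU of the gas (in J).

n = P₁V₁/(RT₁) = 205×27.2/(8.314×569) = 1.18 mol.
Polytropic n=1.64: T₂ = T₁(V₁/V₂)^(n−1) = 569×(0.163)^0.64 = 178 K; P₂ = P₁(V₁/V₂)^n = 10.5 kPa.
For an ideal gas ΔU = nCvΔT with Cv = (5/2)R = 20.8 J/(mol·K).
ΔU = 1.18×20.8×(178−569) = -9570 J.

-9570 J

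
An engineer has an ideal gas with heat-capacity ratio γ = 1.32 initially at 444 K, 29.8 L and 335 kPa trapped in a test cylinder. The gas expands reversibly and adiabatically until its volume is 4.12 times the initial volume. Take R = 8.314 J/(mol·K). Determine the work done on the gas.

-11400 J

n = P₁V₁/(RT₁) = 335×29.8/(8.314×444) = 2.70 mol.
Adiabatic: TV^(γ−1) = const ⇒ T₂ = 444×(0.243)^0.320 = 282 K; PV^γ = const ⇒ P₂ = 51.7 kPa.
ΔU = nCvΔT = 2.70×26.0×(282−444) = -11400 J.
Q = 0 for an adiabatic process, so W = −ΔU = 11400 J.
Work done on the gas = −W_by = -11400 J.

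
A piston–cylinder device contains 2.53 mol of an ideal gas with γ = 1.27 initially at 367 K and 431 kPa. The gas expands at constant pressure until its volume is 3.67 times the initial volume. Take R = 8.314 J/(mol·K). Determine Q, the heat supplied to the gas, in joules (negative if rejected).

V₁ = nRT₁/P₁ = 2.53×8.314×367/431 = 17.9 L.
Isobaric: P stays 431 kPa; V/T = const ⇒ T₂ = 1350 K, V₂ = 65.7 L.
W = PΔV = 431×(65.7−17.9) kPa·L = 20600 J.
ΔU = nCvΔT = 2.53×30.8×(1350−367) = 76300 J.
Q = ΔU + W = nCpΔT = 97000 J.

97000 J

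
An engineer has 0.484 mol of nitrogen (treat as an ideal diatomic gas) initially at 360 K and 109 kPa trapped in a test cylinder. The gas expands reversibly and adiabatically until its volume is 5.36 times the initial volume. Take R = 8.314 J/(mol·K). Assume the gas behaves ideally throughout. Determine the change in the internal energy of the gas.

V₁ = nRT₁/P₁ = 0.484×8.314×360/109 = 13.3 L.
Adiabatic: TV^(γ−1) = const ⇒ T₂ = 360×(0.187)^0.400 = 184 K; PV^γ = const ⇒ P₂ = 10.4 kPa.
For an ideal gas ΔU = nCvΔT with Cv = (5/2)R = 20.8 J/(mol·K).
ΔU = 0.484×20.8×(184−360) = -1770 J.

-1770 J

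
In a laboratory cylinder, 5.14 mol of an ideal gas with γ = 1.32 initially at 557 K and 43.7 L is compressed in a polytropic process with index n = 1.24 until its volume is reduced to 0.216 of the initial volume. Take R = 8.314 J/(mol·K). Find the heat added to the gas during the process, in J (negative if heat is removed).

P₁ = nRT₁/V₁ = 5.14×8.314×557/43.7 = 545 kPa.
Polytropic n=1.24: T₂ = T₁(V₁/V₂)^(n−1) = 557×(4.63)^0.24 = 805 K; P₂ = P₁(V₁/V₂)^n = 3640 kPa.
W = (P₁V₁−P₂V₂)/(n−1) = (545×43.7−3640×9.44)/0.24 = -44100 J.
ΔU = nCvΔT = 5.14×26.0×(805−557) = 33100 J.
Q = ΔU + W = -11000 J.

-11000 J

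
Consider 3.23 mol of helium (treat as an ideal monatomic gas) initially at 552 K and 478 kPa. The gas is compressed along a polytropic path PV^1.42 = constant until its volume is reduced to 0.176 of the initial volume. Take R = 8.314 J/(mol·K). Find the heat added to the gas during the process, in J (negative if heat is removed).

V₁ = nRT₁/P₁ = 3.23×8.314×552/478 = 31.0 L.
Polytropic n=1.42: T₂ = T₁(V₁/V₂)^(n−1) = 552×(5.68)^0.42 = 1150 K; P₂ = P₁(V₁/V₂)^n = 5630 kPa.
W = (P₁V₁−P₂V₂)/(n−1) = (478×31.0−5630×5.46)/0.42 = -37900 J.
ΔU = nCvΔT = 3.23×12.5×(1150−552) = 23900 J.
Q = ΔU + W = -14000 J.

-14000 J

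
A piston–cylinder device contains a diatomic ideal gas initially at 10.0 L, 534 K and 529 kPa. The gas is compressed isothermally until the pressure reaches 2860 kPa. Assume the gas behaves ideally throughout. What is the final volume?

1.85 L

Isothermal: T stays 534 K; PV = const ⇒ V₂ = 1.85 L, P₂ = 2860 kPa.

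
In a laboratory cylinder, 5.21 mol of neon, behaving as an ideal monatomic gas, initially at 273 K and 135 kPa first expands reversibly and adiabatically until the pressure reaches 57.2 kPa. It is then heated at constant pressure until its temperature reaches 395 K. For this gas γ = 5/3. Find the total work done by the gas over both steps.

V₁ = nRT₁/P₁ = 5.21×8.314×273/135 = 87.6 L.
Step 1 — Adiabatic: T₂/T₁ = (P₂/P₁)^((γ−1)/γ) ⇒ T₂ = 273×(0.424)^0.400 = 194 K; V₂ = 147 L.
ΔU = nCvΔT = 5.21×12.5×(194−273) = -5160 J.
Q = 0 for an adiabatic process, so W = −ΔU = 5160 J.
State after step 1: P = 57.2 kPa, V = 147 L, T = 194 K.
Step 2 — Isobaric: P stays 57.2 kPa; V/T = const ⇒ T₂ = 395 K, V₂ = 299 L.
W = PΔV = 57.2×(299−147) kPa·L = 8720 J.
ΔU = nCvΔT = 5.21×12.5×(395−194) = 13100 J.
Q = ΔU + W = nCpΔT = 21800 J.
Net over both steps: W = 13900 J, Q = 21800 J, ΔU = 7930 J.

13900 J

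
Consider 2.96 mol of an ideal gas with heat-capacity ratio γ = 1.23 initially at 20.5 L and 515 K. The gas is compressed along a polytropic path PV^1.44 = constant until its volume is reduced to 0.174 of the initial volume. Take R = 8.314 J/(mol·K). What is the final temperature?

P₁ = nRT₁/V₁ = 2.96×8.314×515/20.5 = 618 kPa.
Polytropic n=1.44: T₂ = T₁(V₁/V₂)^(n−1) = 515×(5.75)^0.44 = 1110 K; P₂ = P₁(V₁/V₂)^n = 7670 kPa.

1110 K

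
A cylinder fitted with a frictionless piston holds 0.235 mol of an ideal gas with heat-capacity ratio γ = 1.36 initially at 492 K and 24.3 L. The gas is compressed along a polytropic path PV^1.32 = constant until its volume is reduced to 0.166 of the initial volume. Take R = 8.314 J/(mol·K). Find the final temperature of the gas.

874 K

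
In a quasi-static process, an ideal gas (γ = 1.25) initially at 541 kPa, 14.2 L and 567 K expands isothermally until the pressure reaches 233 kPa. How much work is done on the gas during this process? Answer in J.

-6470 J

n = P₁V₁/(RT₁) = 541×14.2/(8.314×567) = 1.63 mol.
Isothermal: T stays 567 K; PV = const ⇒ V₂ = 33.0 L, P₂ = 233 kPa.
W = nRT ln(V₂/V₁) = 1.63×8.314×567×ln(2.32) = 6470 J.
Work done on the gas = −W_by = -6470 J.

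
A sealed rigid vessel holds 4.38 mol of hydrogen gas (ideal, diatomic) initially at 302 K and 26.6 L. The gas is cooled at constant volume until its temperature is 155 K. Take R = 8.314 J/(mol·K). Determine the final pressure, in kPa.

P₁ = nRT₁/V₁ = 4.38×8.314×302/26.6 = 413 kPa.
Isochoric: V stays 26.6 L; P/T = const ⇒ T₂ = 155 K, P₂ = 212 kPa.

212 kPa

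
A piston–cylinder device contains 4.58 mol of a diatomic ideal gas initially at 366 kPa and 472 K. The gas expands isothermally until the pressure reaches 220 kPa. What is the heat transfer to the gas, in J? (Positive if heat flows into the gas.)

V₁ = nRT₁/P₁ = 4.58×8.314×472/366 = 49.1 L.
Isothermal: T stays 472 K; PV = const ⇒ V₂ = 81.7 L, P₂ = 220 kPa.
ΔU = 0 (ideal gas, T constant).
W = nRT ln(V₂/V₁) = 4.58×8.314×472×ln(1.66) = 9150 J.
Q = ΔU + W = 9150 J.

9150 J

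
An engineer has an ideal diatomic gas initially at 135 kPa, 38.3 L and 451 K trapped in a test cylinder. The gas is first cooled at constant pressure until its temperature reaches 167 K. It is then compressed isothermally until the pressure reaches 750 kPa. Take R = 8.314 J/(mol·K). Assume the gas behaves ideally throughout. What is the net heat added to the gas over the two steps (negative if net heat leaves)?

n = P₁V₁/(RT₁) = 135×38.3/(8.314×451) = 1.38 mol.
Step 1 — Isobaric: P stays 135 kPa; V/T = const ⇒ T₂ = 167 K, V₂ = 14.2 L.
W = PΔV = 135×(14.2−38.3) kPa·L = -3260 J.
ΔU = nCvΔT = 1.38×20.8×(167−451) = -8140 J.
Q = ΔU + W = nCpΔT = -11400 J.
State after step 1: P = 135 kPa, V = 14.2 L, T = 167 K.
Step 2 — Isothermal: T stays 167 K; PV = const ⇒ V₂ = 2.55 L, P₂ = 750 kPa.
ΔU = 0 (ideal gas, T constant).
W = nRT ln(V₂/V₁) = 1.38×8.314×167×ln(0.180) = -3280 J.
Q = ΔU + W = -3280 J.
Net over both steps: W = -6540 J, Q = -14700 J, ΔU = -8140 J.

-14700 J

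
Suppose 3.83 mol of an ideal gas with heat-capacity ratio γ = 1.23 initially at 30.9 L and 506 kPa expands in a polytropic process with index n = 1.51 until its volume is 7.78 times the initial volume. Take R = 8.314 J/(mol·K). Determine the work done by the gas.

19900 J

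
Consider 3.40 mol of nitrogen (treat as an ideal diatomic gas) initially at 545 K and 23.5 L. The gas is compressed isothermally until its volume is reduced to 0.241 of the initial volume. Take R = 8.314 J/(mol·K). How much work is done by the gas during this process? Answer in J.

-21900 J

P₁ = nRT₁/V₁ = 3.40×8.314×545/23.5 = 656 kPa.
Isothermal: T stays 545 K; PV = const ⇒ V₂ = 5.66 L, P₂ = 2720 kPa.
W = nRT ln(V₂/V₁) = 3.40×8.314×545×ln(0.241) = -21900 J.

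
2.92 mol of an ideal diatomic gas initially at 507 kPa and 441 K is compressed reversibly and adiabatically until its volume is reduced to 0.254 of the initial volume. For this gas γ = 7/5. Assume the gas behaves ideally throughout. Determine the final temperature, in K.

763 K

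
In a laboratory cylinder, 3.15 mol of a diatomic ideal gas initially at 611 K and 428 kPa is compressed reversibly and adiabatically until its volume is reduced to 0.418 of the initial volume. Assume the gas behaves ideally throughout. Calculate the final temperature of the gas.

866 K

V₁ = nRT₁/P₁ = 3.15×8.314×611/428 = 37.4 L.
Adiabatic: TV^(γ−1) = const ⇒ T₂ = 611×(2.39)^0.400 = 866 K; PV^γ = const ⇒ P₂ = 1450 kPa.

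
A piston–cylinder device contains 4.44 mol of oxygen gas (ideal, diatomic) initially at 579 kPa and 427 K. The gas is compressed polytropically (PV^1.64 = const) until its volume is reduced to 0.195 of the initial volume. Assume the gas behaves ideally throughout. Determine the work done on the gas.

45500 J

V₁ = nRT₁/P₁ = 4.44×8.314×427/579 = 27.2 L.
Polytropic n=1.64: T₂ = T₁(V₁/V₂)^(n−1) = 427×(5.13)^0.64 = 1220 K; P₂ = P₁(V₁/V₂)^n = 8450 kPa.
W = (P₁V₁−P₂V₂)/(n−1) = (579×27.2−8450×5.31)/0.64 = -45500 J.
Work done on the gas = −W_by = 45500 J.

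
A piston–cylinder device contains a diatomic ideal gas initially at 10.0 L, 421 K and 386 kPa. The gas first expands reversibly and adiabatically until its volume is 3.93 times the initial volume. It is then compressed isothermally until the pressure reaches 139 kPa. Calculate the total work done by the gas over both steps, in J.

2070 J

n = P₁V₁/(RT₁) = 386×10.0/(8.314×421) = 1.10 mol.
Step 1 — Adiabatic: TV^(γ−1) = const ⇒ T₂ = 421×(0.254)^0.400 = 244 K; PV^γ = const ⇒ P₂ = 56.8 kPa.
ΔU = nCvΔT = 1.10×20.8×(244−421) = -4070 J.
Q = 0 for an adiabatic process, so W = −ΔU = 4070 J.
State after step 1: P = 56.8 kPa, V = 39.3 L, T = 244 K.
Step 2 — Isothermal: T stays 244 K; PV = const ⇒ V₂ = 16.1 L, P₂ = 139 kPa.
ΔU = 0 (ideal gas, T constant).
W = nRT ln(V₂/V₁) = 1.10×8.314×244×ln(0.409) = -2000 J.
Q = ΔU + W = -2000 J.
Net over both steps: W = 2070 J, Q = -2000 J, ΔU = -4070 J.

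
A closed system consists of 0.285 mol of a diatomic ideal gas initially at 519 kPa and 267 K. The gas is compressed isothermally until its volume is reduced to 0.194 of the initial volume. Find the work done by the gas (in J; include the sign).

-1040 J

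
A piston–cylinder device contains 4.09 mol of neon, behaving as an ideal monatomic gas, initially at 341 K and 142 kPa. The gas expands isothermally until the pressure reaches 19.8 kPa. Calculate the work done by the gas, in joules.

V₁ = nRT₁/P₁ = 4.09×8.314×341/142 = 81.7 L.
Isothermal: T stays 341 K; PV = const ⇒ V₂ = 586 L, P₂ = 19.8 kPa.
W = nRT ln(V₂/V₁) = 4.09×8.314×341×ln(7.17) = 22800 J.

22800 J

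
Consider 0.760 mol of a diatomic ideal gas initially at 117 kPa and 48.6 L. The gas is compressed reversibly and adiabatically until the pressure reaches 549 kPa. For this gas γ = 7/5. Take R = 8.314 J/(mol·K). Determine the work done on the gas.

7890 J

T₁ = P₁V₁/(nR) = 117×48.6/(0.760×8.314) = 900 K.
Adiabatic: T₂/T₁ = (P₂/P₁)^((γ−1)/γ) ⇒ T₂ = 900×(4.69)^0.286 = 1400 K; V₂ = 16.1 L.
ΔU = nCvΔT = 0.760×20.8×(1400−900) = 7890 J.
Q = 0 for an adiabatic process, so W = −ΔU = -7890 J.
Work done on the gas = −W_by = 7890 J.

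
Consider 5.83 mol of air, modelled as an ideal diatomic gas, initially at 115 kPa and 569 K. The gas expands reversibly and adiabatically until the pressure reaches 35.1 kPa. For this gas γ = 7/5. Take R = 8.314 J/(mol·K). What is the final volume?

V₁ = nRT₁/P₁ = 5.83×8.314×569/115 = 240 L.
Adiabatic: T₂/T₁ = (P₂/P₁)^((γ−1)/γ) ⇒ T₂ = 569×(0.305)^0.286 = 405 K; V₂ = 560 L.

560 L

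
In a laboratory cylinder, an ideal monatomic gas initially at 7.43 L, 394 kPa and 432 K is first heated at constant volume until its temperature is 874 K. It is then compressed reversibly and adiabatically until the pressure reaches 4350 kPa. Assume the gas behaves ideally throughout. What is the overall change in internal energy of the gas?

n = P₁V₁/(RT₁) = 394×7.43/(8.314×432) = 0.815 mol.
Step 1 — Isochoric: V stays 7.43 L; P/T = const ⇒ T₂ = 874 K, P₂ = 797 kPa.
W = 0 (no volume change).
ΔU = nCvΔT = 0.815×12.5×(874−432) = 4490 J.
Q = ΔU = 4490 J.
State after step 1: P = 797 kPa, V = 7.43 L, T = 874 K.
Step 2 — Adiabatic: T₂/T₁ = (P₂/P₁)^((γ−1)/γ) ⇒ T₂ = 874×(5.46)^0.400 = 1720 K; V₂ = 2.68 L.
ΔU = nCvΔT = 0.815×12.5×(1720−874) = 8630 J.
Q = 0 for an adiabatic process, so W = −ΔU = -8630 J.
Net over both steps: W = -8630 J, Q = 4490 J, ΔU = 13100 J.

13100 J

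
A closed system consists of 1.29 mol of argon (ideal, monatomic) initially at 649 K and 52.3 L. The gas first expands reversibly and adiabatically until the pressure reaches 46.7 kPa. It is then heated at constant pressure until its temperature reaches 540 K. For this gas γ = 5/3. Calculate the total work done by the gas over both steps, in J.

P₁ = nRT₁/V₁ = 1.29×8.314×649/52.3 = 133 kPa.
Step 1 — Adiabatic: T₂/T₁ = (P₂/P₁)^((γ−1)/γ) ⇒ T₂ = 649×(0.351)^0.400 = 427 K; V₂ = 98.0 L.
ΔU = nCvΔT = 1.29×12.5×(427−649) = -3570 J.
Q = 0 for an adiabatic process, so W = −ΔU = 3570 J.
State after step 1: P = 46.7 kPa, V = 98.0 L, T = 427 K.
Step 2 — Isobaric: P stays 46.7 kPa; V/T = const ⇒ T₂ = 540 K, V₂ = 124 L.
W = PΔV = 46.7×(124−98.0) kPa·L = 1210 J.
ΔU = nCvΔT = 1.29×12.5×(540−427) = 1820 J.
Q = ΔU + W = nCpΔT = 3030 J.
Net over both steps: W = 4790 J, Q = 3030 J, ΔU = -1750 J.

4790 J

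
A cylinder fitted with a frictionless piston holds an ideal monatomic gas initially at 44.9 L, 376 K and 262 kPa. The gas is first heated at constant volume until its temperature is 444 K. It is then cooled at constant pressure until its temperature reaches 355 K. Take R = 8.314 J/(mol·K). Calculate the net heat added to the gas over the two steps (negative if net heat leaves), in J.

-3770 J

n = P₁V₁/(RT₁) = 262×44.9/(8.314×376) = 3.76 mol.
Step 1 — Isochoric: V stays 44.9 L; P/T = const ⇒ T₂ = 444 K, P₂ = 309 kPa.
W = 0 (no volume change).
ΔU = nCvΔT = 3.76×12.5×(444−376) = 3190 J.
Q = ΔU = 3190 J.
State after step 1: P = 309 kPa, V = 44.9 L, T = 444 K.
Step 2 — Isobaric: P stays 309 kPa; V/T = const ⇒ T₂ = 355 K, V₂ = 35.9 L.
W = PΔV = 309×(35.9−44.9) kPa·L = -2780 J.
ΔU = nCvΔT = 3.76×12.5×(355−444) = -4180 J.
Q = ΔU + W = nCpΔT = -6960 J.
Net over both steps: W = -2780 J, Q = -3770 J, ΔU = -986 J.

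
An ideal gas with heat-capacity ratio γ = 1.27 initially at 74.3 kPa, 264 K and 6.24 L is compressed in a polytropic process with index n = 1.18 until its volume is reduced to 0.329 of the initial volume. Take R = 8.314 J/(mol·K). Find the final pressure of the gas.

Polytropic n=1.18: T₂ = T₁(V₁/V₂)^(n−1) = 264×(3.04)^0.18 = 322 K; P₂ = P₁(V₁/V₂)^n = 276 kPa.

276 kPa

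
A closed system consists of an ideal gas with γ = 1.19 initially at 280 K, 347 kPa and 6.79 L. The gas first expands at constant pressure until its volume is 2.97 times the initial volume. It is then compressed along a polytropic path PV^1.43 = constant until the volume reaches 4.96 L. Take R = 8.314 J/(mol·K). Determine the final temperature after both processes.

1520 K

n = P₁V₁/(RT₁) = 347×6.79/(8.314×280) = 1.01 mol.
Step 1 — Isobaric: P stays 347 kPa; V/T = const ⇒ T₂ = 832 K, V₂ = 20.2 L.
W = PΔV = 347×(20.2−6.79) kPa·L = 4640 J.
ΔU = nCvΔT = 1.01×43.8×(832−280) = 24400 J.
Q = ΔU + W = nCpΔT = 29100 J.
State after step 1: P = 347 kPa, V = 20.2 L, T = 832 K.
Step 2 — Polytropic n=1.43: T₂ = T₁(V₁/V₂)^(n−1) = 832×(4.07)^0.43 = 1520 K; P₂ = P₁(V₁/V₂)^n = 2580 kPa.
W = (P₁V₁−P₂V₂)/(n−1) = (347×20.2−2580×4.96)/0.43 = -13500 J.
ΔU = nCvΔT = 1.01×43.8×(1520−832) = 30500 J.
Q = ΔU + W = 17000 J.
Net over both steps: W = -8830 J, Q = 46100 J, ΔU = 54900 J.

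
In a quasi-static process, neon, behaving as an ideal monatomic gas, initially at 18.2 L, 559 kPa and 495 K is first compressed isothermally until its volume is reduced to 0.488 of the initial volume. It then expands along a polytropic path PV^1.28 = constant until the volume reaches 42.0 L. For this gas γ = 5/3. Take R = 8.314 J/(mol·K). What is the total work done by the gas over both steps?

n = P₁V₁/(RT₁) = 559×18.2/(8.314×495) = 2.47 mol.
Step 1 — Isothermal: T stays 495 K; PV = const ⇒ V₂ = 8.88 L, P₂ = 1150 kPa.
ΔU = 0 (ideal gas, T constant).
W = nRT ln(V₂/V₁) = 2.47×8.314×495×ln(0.488) = -7300 J.
Q = ΔU + W = -7300 J.
State after step 1: P = 1150 kPa, V = 8.88 L, T = 495 K.
Step 2 — Polytropic n=1.28: T₂ = T₁(V₁/V₂)^(n−1) = 495×(0.211)^0.28 = 320 K; P₂ = P₁(V₁/V₂)^n = 157 kPa.
W = (P₁V₁−P₂V₂)/(n−1) = (1150×8.88−157×42.0)/0.28 = 12800 J.
ΔU = nCvΔT = 2.47×12.5×(320−495) = -5380 J.
Q = ΔU + W = 7430 J.
Net over both steps: W = 5520 J, Q = 135 J, ΔU = -5380 J.

5520 J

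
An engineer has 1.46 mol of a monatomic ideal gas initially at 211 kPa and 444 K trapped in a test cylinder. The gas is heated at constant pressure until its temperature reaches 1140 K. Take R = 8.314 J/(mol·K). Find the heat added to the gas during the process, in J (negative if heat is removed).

21100 J

V₁ = nRT₁/P₁ = 1.46×8.314×444/211 = 25.5 L.
Isobaric: P stays 211 kPa; V/T = const ⇒ T₂ = 1140 K, V₂ = 65.6 L.
W = PΔV = 211×(65.6−25.5) kPa·L = 8450 J.
ΔU = nCvΔT = 1.46×12.5×(1140−444) = 12700 J.
Q = ΔU + W = nCpΔT = 21100 J.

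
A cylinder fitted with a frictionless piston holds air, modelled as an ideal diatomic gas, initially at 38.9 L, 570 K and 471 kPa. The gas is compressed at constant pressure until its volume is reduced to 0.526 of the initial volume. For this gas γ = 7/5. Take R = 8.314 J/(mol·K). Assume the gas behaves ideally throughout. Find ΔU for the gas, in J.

-21700 J

n = P₁V₁/(RT₁) = 471×38.9/(8.314×570) = 3.87 mol.
Isobaric: P stays 471 kPa; V/T = const ⇒ T₂ = 300 K, V₂ = 20.5 L.
For an ideal gas ΔU = nCvΔT with Cv = (5/2)R = 20.8 J/(mol·K).
ΔU = 3.87×20.8×(300−570) = -21700 J.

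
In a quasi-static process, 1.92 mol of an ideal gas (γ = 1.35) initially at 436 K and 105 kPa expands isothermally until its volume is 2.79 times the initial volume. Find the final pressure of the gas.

37.6 kPa

V₁ = nRT₁/P₁ = 1.92×8.314×436/105 = 66.3 L.
Isothermal: T stays 436 K; PV = const ⇒ V₂ = 185 L, P₂ = 37.6 kPa.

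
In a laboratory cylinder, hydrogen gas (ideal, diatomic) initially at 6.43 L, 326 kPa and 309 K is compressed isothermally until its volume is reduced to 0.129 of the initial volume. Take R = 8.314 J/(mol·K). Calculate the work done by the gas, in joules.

n = P₁V₁/(RT₁) = 326×6.43/(8.314×309) = 0.816 mol.
Isothermal: T stays 309 K; PV = const ⇒ V₂ = 0.829 L, P₂ = 2530 kPa.
W = nRT ln(V₂/V₁) = 0.816×8.314×309×ln(0.129) = -4290 J.

-4290 J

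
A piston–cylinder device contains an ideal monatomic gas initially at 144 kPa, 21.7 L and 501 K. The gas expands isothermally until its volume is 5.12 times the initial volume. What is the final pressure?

Isothermal: T stays 501 K; PV = const ⇒ V₂ = 111 L, P₂ = 28.1 kPa.

28.1 kPa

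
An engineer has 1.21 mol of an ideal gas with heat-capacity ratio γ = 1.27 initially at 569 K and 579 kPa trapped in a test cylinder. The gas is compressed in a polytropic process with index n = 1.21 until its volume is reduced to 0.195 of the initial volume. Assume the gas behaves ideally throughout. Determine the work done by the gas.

V₁ = nRT₁/P₁ = 1.21×8.314×569/579 = 9.89 L.
Polytropic n=1.21: T₂ = T₁(V₁/V₂)^(n−1) = 569×(5.13)^0.21 = 802 K; P₂ = P₁(V₁/V₂)^n = 4190 kPa.
W = (P₁V₁−P₂V₂)/(n−1) = (579×9.89−4190×1.93)/0.21 = -11200 J.

-11200 J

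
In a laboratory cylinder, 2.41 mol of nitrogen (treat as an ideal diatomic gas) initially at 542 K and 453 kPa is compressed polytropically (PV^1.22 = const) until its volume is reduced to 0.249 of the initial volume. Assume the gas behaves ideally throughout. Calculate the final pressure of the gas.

2470 kPa

V₁ = nRT₁/P₁ = 2.41×8.314×542/453 = 24.0 L.
Polytropic n=1.22: T₂ = T₁(V₁/V₂)^(n−1) = 542×(4.02)^0.22 = 736 K; P₂ = P₁(V₁/V₂)^n = 2470 kPa.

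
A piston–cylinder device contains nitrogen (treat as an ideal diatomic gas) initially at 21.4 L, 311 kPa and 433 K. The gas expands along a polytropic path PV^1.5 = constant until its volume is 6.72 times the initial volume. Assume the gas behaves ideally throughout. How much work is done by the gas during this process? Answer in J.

8180 J

n = P₁V₁/(RT₁) = 311×21.4/(8.314×433) = 1.85 mol.
Polytropic n=1.5: T₂ = T₁(V₁/V₂)^(n−1) = 433×(0.149)^0.50 = 167 K; P₂ = P₁(V₁/V₂)^n = 17.9 kPa.
W = (P₁V₁−P₂V₂)/(n−1) = (311×21.4−17.9×144)/0.50 = 8180 J.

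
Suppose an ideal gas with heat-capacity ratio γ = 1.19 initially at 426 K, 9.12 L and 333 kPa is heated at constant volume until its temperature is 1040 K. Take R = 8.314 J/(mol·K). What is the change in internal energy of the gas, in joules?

23000 J

n = P₁V₁/(RT₁) = 333×9.12/(8.314×426) = 0.857 mol.
Isochoric: V stays 9.12 L; P/T = const ⇒ T₂ = 1040 K, P₂ = 813 kPa.
For an ideal gas ΔU = nCvΔT with Cv = R/(γ−1) = 43.8 J/(mol·K).
ΔU = 0.857×43.8×(1040−426) = 23000 J.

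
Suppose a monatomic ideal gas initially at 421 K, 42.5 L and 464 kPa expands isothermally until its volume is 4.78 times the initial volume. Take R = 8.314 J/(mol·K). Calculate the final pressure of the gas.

97.1 kPa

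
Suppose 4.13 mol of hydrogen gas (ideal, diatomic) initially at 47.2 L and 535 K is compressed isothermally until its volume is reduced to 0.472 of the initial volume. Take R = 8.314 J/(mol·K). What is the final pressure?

825 kPa

P₁ = nRT₁/V₁ = 4.13×8.314×535/47.2 = 389 kPa.
Isothermal: T stays 535 K; PV = const ⇒ V₂ = 22.3 L, P₂ = 825 kPa.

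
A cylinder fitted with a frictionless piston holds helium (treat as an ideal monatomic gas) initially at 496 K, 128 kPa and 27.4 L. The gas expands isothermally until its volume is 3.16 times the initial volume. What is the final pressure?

40.5 kPa

Isothermal: T stays 496 K; PV = const ⇒ V₂ = 86.6 L, P₂ = 40.5 kPa.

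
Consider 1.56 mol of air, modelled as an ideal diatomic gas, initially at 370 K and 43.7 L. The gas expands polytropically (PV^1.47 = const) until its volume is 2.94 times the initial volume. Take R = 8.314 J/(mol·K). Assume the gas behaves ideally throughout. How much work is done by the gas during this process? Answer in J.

4060 J

P₁ = nRT₁/V₁ = 1.56×8.314×370/43.7 = 110 kPa.
Polytropic n=1.47: T₂ = T₁(V₁/V₂)^(n−1) = 370×(0.340)^0.47 = 223 K; P₂ = P₁(V₁/V₂)^n = 22.5 kPa.
W = (P₁V₁−P₂V₂)/(n−1) = (110×43.7−22.5×128)/0.47 = 4060 J.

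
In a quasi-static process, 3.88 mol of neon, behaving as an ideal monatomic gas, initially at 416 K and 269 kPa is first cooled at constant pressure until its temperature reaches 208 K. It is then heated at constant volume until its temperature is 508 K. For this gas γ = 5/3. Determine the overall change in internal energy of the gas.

4450 J

V₁ = nRT₁/P₁ = 3.88×8.314×416/269 = 49.9 L.
Step 1 — Isobaric: P stays 269 kPa; V/T = const ⇒ T₂ = 208 K, V₂ = 24.9 L.
W = PΔV = 269×(24.9−49.9) kPa·L = -6710 J.
ΔU = nCvΔT = 3.88×12.5×(208−416) = -10100 J.
Q = ΔU + W = nCpΔT = -16800 J.
State after step 1: P = 269 kPa, V = 24.9 L, T = 208 K.
Step 2 — Isochoric: V stays 24.9 L; P/T = const ⇒ T₂ = 508 K, P₂ = 657 kPa.
W = 0 (no volume change).
ΔU = nCvΔT = 3.88×12.5×(508−208) = 14500 J.
Q = ΔU = 14500 J.
Net over both steps: W = -6710 J, Q = -2260 J, ΔU = 4450 J.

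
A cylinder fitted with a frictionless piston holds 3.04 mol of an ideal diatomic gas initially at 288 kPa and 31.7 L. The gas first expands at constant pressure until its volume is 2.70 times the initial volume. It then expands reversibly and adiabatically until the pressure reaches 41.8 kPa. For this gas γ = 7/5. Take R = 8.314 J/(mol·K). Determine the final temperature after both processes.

562 K

T₁ = P₁V₁/(nR) = 288×31.7/(3.04×8.314) = 361 K.
Step 1 — Isobaric: P stays 288 kPa; V/T = const ⇒ T₂ = 975 K, V₂ = 85.6 L.
W = PΔV = 288×(85.6−31.7) kPa·L = 15500 J.
ΔU = nCvΔT = 3.04×20.8×(975−361) = 38800 J.
Q = ΔU + W = nCpΔT = 54300 J.
State after step 1: P = 288 kPa, V = 85.6 L, T = 975 K.
Step 2 — Adiabatic: T₂/T₁ = (P₂/P₁)^((γ−1)/γ) ⇒ T₂ = 975×(0.145)^0.286 = 562 K; V₂ = 340 L.
ΔU = nCvΔT = 3.04×20.8×(562−975) = -26100 J.
Q = 0 for an adiabatic process, so W = −ΔU = 26100 J.
Net over both steps: W = 41600 J, Q = 54300 J, ΔU = 12700 J.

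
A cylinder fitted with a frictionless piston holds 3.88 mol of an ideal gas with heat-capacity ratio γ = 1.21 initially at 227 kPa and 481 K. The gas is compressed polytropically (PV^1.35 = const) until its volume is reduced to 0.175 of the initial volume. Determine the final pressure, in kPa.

2390 kPa

V₁ = nRT₁/P₁ = 3.88×8.314×481/227 = 68.4 L.
Polytropic n=1.35: T₂ = T₁(V₁/V₂)^(n−1) = 481×(5.71)^0.35 = 885 K; P₂ = P₁(V₁/V₂)^n = 2390 kPa.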